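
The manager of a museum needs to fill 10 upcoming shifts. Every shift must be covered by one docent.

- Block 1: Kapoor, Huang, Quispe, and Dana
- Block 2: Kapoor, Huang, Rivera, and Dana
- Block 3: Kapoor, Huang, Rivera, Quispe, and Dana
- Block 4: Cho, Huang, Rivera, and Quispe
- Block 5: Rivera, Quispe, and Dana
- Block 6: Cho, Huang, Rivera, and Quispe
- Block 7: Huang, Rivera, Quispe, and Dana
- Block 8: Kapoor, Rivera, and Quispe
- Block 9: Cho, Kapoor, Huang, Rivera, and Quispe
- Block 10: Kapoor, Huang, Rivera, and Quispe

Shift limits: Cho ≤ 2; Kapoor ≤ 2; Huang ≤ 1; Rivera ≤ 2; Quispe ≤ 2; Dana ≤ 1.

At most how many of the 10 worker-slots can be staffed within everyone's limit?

10

Total capacity across all docents is 2+2+1+2+2+1 = 10, and 10 slots are needed, so at most 10 can be filled.
An assignment achieving 10: Block 1→Kapoor, Block 2→Huang, Block 3→Dana, Block 4→Cho, Block 5→Rivera, Block 6→Cho, Block 7→Rivera, Block 8→Kapoor, Block 9→Quispe, Block 10→Quispe.
Loads: Cho 2/2, Kapoor 2/2, Huang 1/1, Rivera 2/2, Quispe 2/2, Dana 1/1.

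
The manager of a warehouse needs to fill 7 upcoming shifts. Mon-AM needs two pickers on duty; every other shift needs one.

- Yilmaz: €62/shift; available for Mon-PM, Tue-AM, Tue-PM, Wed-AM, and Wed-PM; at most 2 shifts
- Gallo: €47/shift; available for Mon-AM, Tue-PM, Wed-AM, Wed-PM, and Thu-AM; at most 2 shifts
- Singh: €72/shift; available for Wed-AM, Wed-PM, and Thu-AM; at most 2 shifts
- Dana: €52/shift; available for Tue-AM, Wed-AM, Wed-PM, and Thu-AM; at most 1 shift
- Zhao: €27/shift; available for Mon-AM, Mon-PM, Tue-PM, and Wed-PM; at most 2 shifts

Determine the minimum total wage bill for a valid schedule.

€396

Mon-AM can only be covered by Gallo and Zhao, so that assignment is forced.
Picking the cheapest available picker for each shift independently would cost €301, but that ignores the shift limits.
An optimal schedule: Mon-AM→Zhao+Gallo, Mon-PM→Zhao, Tue-AM→Dana, Tue-PM→Gallo, Wed-AM→Yilmaz, Wed-PM→Yilmaz, Thu-AM→Singh.
Total: 27 + 47 + 27 + 52 + 47 + 62 + 62 + 72 = €396.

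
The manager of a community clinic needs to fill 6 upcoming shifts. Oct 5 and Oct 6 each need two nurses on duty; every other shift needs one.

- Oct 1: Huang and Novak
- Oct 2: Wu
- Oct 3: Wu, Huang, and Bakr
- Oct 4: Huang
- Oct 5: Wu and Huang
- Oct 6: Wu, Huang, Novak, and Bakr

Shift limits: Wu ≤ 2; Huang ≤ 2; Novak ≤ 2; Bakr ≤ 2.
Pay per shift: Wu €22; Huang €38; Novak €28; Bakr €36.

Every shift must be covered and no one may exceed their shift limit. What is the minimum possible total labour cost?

€248

Oct 2 can only be covered by Wu, so that assignment is forced.
Oct 4 can only be covered by Huang, so that assignment is forced.
Oct 5 can only be covered by Wu and Huang, so that assignment is forced.
Picking the cheapest available nurse for each shift independently would cost €220, but that ignores the shift limits.
An optimal schedule: Oct 1→Novak, Oct 2→Wu, Oct 3→Bakr, Oct 4→Huang, Oct 5→Wu+Huang, Oct 6→Novak+Bakr.
Total: 28 + 22 + 36 + 38 + 22 + 38 + 28 + 36 = €248.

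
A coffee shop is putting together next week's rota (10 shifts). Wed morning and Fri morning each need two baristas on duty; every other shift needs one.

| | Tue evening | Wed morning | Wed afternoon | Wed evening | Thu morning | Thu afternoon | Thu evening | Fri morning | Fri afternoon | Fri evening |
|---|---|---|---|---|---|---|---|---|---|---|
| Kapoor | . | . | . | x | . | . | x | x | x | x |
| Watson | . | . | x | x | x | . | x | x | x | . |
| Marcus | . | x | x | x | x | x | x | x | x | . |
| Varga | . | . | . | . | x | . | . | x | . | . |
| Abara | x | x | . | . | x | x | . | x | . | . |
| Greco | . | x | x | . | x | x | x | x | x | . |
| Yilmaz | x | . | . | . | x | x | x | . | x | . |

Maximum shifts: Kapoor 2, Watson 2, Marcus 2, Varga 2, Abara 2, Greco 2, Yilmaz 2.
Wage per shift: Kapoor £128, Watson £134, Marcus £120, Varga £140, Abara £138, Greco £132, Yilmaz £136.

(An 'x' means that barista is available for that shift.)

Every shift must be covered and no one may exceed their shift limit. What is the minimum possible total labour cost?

£1576

Fri evening can only be covered by Kapoor, so that assignment is forced.
Picking the cheapest available barista for each shift independently would cost £1484, but that ignores the shift limits.
An optimal schedule: Tue evening→Yilmaz, Wed morning→Marcus+Greco, Wed afternoon→Marcus, Wed evening→Kapoor, Thu morning→Abara, Thu afternoon→Greco, Thu evening→Watson, Fri morning→Watson+Abara, Fri afternoon→Yilmaz, Fri evening→Kapoor.
Total: 136 + 120 + 132 + 120 + 128 + 138 + 132 + 134 + 134 + 138 + 136 + 128 = £1576.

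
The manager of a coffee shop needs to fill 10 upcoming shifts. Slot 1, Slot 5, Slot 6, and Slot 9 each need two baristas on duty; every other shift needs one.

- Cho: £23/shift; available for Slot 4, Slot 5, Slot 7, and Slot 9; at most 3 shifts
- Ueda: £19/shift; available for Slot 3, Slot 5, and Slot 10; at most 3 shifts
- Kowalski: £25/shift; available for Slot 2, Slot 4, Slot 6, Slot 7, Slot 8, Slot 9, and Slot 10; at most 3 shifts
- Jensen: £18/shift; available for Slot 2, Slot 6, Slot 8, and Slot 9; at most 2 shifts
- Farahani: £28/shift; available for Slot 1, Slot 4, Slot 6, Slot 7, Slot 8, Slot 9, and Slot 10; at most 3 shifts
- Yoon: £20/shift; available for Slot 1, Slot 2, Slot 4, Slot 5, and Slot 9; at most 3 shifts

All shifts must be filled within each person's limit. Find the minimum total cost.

Slot 1 can only be covered by Farahani and Yoon, so that assignment is forced.
Slot 3 can only be covered by Ueda, so that assignment is forced.
Picking the cheapest available barista for each shift independently would cost £285, but that ignores the shift limits.
An optimal schedule: Slot 1→Yoon+Farahani, Slot 2→Jensen, Slot 3→Ueda, Slot 4→Cho, Slot 5→Ueda+Yoon, Slot 6→Jensen+Kowalski, Slot 7→Cho, Slot 8→Kowalski, Slot 9→Yoon+Cho, Slot 10→Ueda.
Total: 20 + 28 + 18 + 19 + 23 + 19 + 20 + 18 + 25 + 23 + 25 + 20 + 23 + 19 = £300.

£300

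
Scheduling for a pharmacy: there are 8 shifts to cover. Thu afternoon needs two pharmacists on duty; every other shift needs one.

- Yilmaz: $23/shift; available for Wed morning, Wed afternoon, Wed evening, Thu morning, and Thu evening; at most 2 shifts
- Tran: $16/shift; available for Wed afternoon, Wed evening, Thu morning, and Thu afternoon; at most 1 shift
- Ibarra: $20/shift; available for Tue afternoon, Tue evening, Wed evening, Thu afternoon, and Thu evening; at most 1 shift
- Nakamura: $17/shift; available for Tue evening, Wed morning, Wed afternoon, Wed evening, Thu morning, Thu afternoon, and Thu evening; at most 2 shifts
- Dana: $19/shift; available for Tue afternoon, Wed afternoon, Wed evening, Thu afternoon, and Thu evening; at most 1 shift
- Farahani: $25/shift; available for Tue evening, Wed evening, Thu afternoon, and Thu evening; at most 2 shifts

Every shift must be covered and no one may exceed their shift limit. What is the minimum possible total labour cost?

Picking the cheapest available pharmacist for each shift independently would cost $151, but that ignores the shift limits.
An optimal schedule: Tue afternoon→Ibarra, Tue evening→Nakamura, Wed morning→Yilmaz, Wed afternoon→Tran, Wed evening→Farahani, Thu morning→Yilmaz, Thu afternoon→Dana+Farahani, Thu evening→Nakamura.
Total: 20 + 17 + 23 + 16 + 25 + 23 + 19 + 25 + 17 = $185.

$185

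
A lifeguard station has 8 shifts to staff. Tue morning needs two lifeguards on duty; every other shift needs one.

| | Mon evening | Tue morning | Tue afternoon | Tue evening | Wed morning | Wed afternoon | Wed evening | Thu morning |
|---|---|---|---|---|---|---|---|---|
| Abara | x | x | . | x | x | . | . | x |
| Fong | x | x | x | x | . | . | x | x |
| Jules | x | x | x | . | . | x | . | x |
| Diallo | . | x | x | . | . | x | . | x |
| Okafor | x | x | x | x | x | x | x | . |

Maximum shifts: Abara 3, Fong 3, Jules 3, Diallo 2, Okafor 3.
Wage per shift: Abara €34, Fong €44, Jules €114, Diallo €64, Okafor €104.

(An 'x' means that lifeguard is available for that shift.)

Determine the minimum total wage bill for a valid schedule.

Picking the cheapest available lifeguard for each shift independently would cost €366, but that ignores the shift limits.
An optimal schedule: Mon evening→Abara, Tue morning→Diallo+Okafor, Tue afternoon→Fong, Tue evening→Abara, Wed morning→Abara, Wed afternoon→Diallo, Wed evening→Fong, Thu morning→Fong.
Total: 34 + 64 + 104 + 44 + 34 + 34 + 64 + 44 + 44 = €466.

€466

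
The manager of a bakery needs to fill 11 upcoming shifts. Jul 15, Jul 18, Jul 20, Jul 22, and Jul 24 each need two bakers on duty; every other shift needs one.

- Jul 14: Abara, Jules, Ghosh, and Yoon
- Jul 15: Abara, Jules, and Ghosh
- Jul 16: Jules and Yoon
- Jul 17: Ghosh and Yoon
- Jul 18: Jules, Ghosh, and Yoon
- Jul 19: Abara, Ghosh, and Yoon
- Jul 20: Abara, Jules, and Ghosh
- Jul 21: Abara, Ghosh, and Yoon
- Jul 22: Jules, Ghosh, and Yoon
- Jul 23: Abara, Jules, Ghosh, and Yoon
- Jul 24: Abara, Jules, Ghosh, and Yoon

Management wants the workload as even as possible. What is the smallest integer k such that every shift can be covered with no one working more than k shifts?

With 4 bakers and 16 worker-slots to fill, someone must work at least ⌈16/4⌉ = 4 shifts, so k ≥ 4.
k = 4 works: Jul 14→Yoon, Jul 15→Abara+Jules, Jul 16→Jules, Jul 17→Ghosh, Jul 18→Jules+Ghosh, Jul 19→Abara, Jul 20→Abara+Jules, Jul 21→Abara, Jul 22→Ghosh+Yoon, Jul 23→Yoon, Jul 24→Ghosh+Yoon.
Loads: Abara 4, Jules 4, Ghosh 4, Yoon 4 — all ≤ 4.

4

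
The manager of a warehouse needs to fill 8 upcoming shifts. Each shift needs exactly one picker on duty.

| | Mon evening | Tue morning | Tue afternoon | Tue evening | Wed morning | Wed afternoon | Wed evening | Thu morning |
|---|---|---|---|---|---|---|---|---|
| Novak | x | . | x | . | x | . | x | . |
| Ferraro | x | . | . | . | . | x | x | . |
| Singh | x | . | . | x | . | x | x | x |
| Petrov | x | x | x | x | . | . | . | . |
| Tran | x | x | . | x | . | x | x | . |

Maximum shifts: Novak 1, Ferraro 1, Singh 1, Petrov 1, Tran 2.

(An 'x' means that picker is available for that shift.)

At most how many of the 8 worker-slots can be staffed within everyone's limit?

6

Total capacity across all pickers is 1+1+1+1+2 = 6, and 8 slots are needed, so at most 6 can be filled.
An assignment achieving 6: Tue morning→Petrov, Tue evening→Tran, Wed morning→Novak, Wed afternoon→Ferraro, Wed evening→Tran, Thu morning→Singh.
Loads: Novak 1/1, Ferraro 1/1, Singh 1/1, Petrov 1/1, Tran 2/2.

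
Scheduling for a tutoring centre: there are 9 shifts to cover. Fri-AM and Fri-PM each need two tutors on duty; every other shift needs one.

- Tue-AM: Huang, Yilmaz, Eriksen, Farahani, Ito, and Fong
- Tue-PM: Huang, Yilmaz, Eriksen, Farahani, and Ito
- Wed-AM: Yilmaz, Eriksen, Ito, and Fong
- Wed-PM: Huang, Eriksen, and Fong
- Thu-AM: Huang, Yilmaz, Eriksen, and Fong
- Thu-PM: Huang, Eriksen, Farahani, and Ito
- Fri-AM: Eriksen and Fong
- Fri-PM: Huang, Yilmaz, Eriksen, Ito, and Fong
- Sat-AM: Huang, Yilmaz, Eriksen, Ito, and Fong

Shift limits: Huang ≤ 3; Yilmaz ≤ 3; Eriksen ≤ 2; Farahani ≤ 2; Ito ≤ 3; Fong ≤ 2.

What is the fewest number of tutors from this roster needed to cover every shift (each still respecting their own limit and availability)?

5

11 slots to fill and no one can take more than 3, so at least ⌈11/3⌉ = 4 tutors are needed.
No set of 4 tutors can cover every shift (each such set leaves at least one shift with no one available or exceeds a cap).
Huang, Yilmaz, Eriksen, Farahani, and Fong alone can cover everything: Tue-AM→Farahani, Tue-PM→Huang, Wed-AM→Yilmaz, Wed-PM→Huang, Thu-AM→Yilmaz, Thu-PM→Huang, Fri-AM→Eriksen+Fong, Fri-PM→Eriksen+Fong, Sat-AM→Yilmaz.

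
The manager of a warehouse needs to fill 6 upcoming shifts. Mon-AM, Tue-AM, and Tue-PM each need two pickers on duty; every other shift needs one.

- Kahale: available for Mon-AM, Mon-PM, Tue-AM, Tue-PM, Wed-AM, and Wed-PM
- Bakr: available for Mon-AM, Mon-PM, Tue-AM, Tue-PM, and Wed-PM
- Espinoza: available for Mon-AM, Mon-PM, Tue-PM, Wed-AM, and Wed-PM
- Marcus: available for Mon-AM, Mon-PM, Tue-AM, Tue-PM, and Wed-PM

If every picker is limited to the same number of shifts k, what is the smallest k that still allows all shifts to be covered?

3

With 4 pickers and 9 worker-slots to fill, someone must work at least ⌈9/4⌉ = 3 shifts, so k ≥ 3.
k = 3 works: Mon-AM→Bakr+Espinoza, Mon-PM→Kahale, Tue-AM→Kahale+Bakr, Tue-PM→Espinoza+Marcus, Wed-AM→Kahale, Wed-PM→Bakr.
Loads: Kahale 3, Bakr 3, Espinoza 2, Marcus 1 — all ≤ 3.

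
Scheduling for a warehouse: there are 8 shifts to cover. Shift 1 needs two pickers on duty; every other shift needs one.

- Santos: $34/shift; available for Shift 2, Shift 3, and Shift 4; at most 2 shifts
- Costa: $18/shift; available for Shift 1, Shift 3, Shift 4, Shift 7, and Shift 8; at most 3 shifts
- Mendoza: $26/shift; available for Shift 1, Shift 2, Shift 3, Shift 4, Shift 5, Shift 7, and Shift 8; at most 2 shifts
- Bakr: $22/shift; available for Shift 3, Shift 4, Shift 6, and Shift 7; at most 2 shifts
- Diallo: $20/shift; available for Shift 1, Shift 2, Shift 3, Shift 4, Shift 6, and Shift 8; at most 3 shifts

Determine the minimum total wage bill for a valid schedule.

$184

Shift 5 can only be covered by Mendoza, so that assignment is forced.
Picking the cheapest available picker for each shift independently would cost $176, but that ignores the shift limits.
An optimal schedule: Shift 1→Costa+Diallo, Shift 2→Diallo, Shift 3→Bakr, Shift 4→Bakr, Shift 5→Mendoza, Shift 6→Diallo, Shift 7→Costa, Shift 8→Costa.
Total: 18 + 20 + 20 + 22 + 22 + 26 + 20 + 18 + 18 = $184.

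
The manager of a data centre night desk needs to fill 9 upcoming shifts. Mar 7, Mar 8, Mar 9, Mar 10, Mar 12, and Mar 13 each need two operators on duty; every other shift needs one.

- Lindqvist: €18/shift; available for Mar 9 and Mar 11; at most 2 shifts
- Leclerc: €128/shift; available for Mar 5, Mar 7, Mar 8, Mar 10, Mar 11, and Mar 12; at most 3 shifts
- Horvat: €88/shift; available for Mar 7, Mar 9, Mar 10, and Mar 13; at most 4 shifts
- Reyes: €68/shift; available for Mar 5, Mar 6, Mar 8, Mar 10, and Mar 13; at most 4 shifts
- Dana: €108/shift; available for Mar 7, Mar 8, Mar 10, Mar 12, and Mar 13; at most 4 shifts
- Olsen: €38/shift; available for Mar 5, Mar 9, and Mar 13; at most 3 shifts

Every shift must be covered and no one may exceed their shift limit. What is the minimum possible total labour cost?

Mar 6 can only be covered by Reyes, so that assignment is forced.
Mar 12 can only be covered by Leclerc and Dana, so that assignment is forced.
Picking the cheapest available operator for each shift independently would cost €1050, and that bound is achievable.
An optimal schedule: Mar 5→Olsen, Mar 6→Reyes, Mar 7→Horvat+Dana, Mar 8→Reyes+Dana, Mar 9→Lindqvist+Olsen, Mar 10→Reyes+Horvat, Mar 11→Lindqvist, Mar 12→Dana+Leclerc, Mar 13→Olsen+Reyes.
Total: 38 + 68 + 88 + 108 + 68 + 108 + 18 + 38 + 68 + 88 + 18 + 108 + 128 + 38 + 68 = €1050.

€1050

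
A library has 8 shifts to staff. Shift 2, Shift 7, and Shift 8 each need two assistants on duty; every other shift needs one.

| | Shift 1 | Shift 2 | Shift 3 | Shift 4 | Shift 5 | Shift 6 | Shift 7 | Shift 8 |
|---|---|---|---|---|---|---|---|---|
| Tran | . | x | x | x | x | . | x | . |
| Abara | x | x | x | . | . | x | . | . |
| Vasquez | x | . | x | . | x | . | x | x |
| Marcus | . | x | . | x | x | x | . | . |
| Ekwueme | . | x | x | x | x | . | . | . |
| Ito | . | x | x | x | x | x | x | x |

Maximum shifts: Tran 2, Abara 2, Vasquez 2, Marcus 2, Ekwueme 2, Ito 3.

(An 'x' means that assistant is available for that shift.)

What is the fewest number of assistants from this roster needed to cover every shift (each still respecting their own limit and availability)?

11 slots to fill and no one can take more than 3, so at least ⌈11/3⌉ = 4 assistants are needed.
Any 4 assistants together have capacity at most 3+2+2+2 = 9 < 11 slots, so 4 can never suffice.
Tran, Abara, Vasquez, Marcus, and Ito alone can cover everything: Shift 1→Abara, Shift 2→Marcus+Ito, Shift 3→Ito, Shift 4→Tran, Shift 5→Marcus, Shift 6→Abara, Shift 7→Tran+Vasquez, Shift 8→Vasquez+Ito.

5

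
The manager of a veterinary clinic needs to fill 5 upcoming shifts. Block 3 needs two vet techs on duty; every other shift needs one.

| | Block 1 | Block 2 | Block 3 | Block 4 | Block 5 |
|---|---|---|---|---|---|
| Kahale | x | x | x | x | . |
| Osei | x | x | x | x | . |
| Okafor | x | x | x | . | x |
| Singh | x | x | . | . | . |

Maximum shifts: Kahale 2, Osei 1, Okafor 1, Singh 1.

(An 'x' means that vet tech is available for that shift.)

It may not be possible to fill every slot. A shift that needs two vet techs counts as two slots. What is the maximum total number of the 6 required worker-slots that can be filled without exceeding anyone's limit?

5

Total capacity across all vet techs is 2+1+1+1 = 5, and 6 slots are needed, so at most 5 can be filled.
An assignment achieving 5: Block 1→Singh, Block 3→Kahale+Osei, Block 4→Kahale, Block 5→Okafor.
Loads: Kahale 2/2, Osei 1/1, Okafor 1/1, Singh 1/1.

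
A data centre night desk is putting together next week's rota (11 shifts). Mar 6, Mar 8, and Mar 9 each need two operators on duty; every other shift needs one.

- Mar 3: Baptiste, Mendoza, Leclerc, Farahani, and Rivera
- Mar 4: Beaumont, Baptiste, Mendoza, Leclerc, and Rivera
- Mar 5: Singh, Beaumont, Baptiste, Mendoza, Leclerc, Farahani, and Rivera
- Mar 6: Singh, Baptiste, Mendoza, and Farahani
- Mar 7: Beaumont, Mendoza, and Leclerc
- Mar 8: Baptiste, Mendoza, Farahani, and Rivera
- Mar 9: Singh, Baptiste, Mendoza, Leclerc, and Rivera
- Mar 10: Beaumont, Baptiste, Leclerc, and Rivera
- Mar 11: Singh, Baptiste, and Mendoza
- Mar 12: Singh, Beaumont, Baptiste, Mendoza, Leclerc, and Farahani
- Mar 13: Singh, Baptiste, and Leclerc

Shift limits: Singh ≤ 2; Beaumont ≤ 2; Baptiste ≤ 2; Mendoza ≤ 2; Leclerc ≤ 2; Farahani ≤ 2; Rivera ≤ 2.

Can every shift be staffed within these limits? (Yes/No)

One valid schedule: Mar 3→Baptiste, Mar 4→Baptiste, Mar 5→Rivera, Mar 6→Mendoza+Farahani, Mar 7→Beaumont, Mar 8→Mendoza+Farahani, Mar 9→Leclerc+Rivera, Mar 10→Beaumont, Mar 11→Singh, Mar 12→Leclerc, Mar 13→Singh.
Loads: Singh 2/2, Beaumont 2/2, Baptiste 2/2, Mendoza 2/2, Leclerc 2/2, Farahani 2/2, Rivera 2/2 — all within limits.

Yes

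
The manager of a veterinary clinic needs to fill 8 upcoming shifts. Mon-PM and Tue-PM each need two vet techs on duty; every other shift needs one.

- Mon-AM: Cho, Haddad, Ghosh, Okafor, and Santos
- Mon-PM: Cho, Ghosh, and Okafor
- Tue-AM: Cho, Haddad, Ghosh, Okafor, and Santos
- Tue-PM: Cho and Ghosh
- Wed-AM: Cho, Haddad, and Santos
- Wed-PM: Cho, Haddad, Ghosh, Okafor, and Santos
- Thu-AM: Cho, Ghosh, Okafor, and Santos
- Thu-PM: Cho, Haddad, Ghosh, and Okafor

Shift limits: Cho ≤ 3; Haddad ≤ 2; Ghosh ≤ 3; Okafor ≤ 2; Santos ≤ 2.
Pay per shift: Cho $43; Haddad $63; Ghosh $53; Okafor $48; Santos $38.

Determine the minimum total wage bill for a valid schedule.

Tue-PM can only be covered by Cho and Ghosh, so that assignment is forced.
Picking the cheapest available vet tech for each shift independently would cost $420, but that ignores the shift limits.
An optimal schedule: Mon-AM→Okafor, Mon-PM→Cho+Okafor, Tue-AM→Ghosh, Tue-PM→Cho+Ghosh, Wed-AM→Santos, Wed-PM→Ghosh, Thu-AM→Santos, Thu-PM→Cho.
Total: 48 + 43 + 48 + 53 + 43 + 53 + 38 + 53 + 38 + 43 = $460.

$460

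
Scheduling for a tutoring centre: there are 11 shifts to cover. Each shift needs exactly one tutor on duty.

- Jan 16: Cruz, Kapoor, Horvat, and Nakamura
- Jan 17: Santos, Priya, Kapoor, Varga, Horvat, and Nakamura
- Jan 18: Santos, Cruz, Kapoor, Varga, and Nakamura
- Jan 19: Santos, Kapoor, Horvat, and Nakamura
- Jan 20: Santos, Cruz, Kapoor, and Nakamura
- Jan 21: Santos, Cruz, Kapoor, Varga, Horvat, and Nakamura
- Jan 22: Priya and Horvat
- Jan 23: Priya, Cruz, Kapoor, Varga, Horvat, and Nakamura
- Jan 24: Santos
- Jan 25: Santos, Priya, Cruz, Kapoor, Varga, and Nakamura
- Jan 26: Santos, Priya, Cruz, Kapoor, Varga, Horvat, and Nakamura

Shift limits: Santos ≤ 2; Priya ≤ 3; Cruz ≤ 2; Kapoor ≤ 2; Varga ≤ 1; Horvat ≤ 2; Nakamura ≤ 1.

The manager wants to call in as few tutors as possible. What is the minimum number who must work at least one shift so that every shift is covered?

11 slots to fill and no one can take more than 3, so at least ⌈11/3⌉ = 4 tutors are needed.
Any 4 tutors together have capacity at most 3+2+2+2 = 9 < 11 slots, so 4 can never suffice.
Santos, Priya, Cruz, Kapoor, and Horvat alone can cover everything: Jan 16→Cruz, Jan 17→Priya, Jan 18→Santos, Jan 19→Kapoor, Jan 20→Cruz, Jan 21→Kapoor, Jan 22→Priya, Jan 23→Horvat, Jan 24→Santos, Jan 25→Priya, Jan 26→Horvat.

5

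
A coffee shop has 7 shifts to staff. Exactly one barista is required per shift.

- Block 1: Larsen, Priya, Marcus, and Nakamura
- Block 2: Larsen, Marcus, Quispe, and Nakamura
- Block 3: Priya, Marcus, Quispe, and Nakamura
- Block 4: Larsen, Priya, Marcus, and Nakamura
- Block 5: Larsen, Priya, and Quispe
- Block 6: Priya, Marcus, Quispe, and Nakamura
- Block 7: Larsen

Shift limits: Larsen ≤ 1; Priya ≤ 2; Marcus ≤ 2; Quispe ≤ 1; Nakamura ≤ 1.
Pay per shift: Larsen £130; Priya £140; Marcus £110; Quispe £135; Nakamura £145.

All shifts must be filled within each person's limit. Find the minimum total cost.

Block 7 can only be covered by Larsen, so that assignment is forced.
Picking the cheapest available barista for each shift independently would cost £810, but that ignores the shift limits.
An optimal schedule: Block 1→Priya, Block 2→Marcus, Block 3→Marcus, Block 4→Nakamura, Block 5→Priya, Block 6→Quispe, Block 7→Larsen.
Total: 140 + 110 + 110 + 145 + 140 + 135 + 130 = £910.

£910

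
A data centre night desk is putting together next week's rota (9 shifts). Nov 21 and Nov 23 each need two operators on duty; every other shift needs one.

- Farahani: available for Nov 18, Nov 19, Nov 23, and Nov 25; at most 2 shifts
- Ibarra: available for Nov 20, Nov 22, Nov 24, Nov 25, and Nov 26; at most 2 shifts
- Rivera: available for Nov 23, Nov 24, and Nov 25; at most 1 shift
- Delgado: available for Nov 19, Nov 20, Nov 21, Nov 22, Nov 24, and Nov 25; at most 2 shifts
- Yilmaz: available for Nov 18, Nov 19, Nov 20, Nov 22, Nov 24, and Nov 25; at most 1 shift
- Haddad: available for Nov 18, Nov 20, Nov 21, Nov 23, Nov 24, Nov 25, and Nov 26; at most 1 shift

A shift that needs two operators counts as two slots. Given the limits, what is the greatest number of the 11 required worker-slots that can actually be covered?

9

Total capacity across all operators is 2+2+1+2+1+1 = 9, and 11 slots are needed, so at most 9 can be filled.
An assignment achieving 9: Nov 18→Farahani, Nov 19→Farahani, Nov 20→Delgado, Nov 21→Delgado+Haddad, Nov 22→Ibarra, Nov 23→Rivera, Nov 24→Yilmaz, Nov 26→Ibarra.
Loads: Farahani 2/2, Ibarra 2/2, Rivera 1/1, Delgado 2/2, Yilmaz 1/1, Haddad 1/1.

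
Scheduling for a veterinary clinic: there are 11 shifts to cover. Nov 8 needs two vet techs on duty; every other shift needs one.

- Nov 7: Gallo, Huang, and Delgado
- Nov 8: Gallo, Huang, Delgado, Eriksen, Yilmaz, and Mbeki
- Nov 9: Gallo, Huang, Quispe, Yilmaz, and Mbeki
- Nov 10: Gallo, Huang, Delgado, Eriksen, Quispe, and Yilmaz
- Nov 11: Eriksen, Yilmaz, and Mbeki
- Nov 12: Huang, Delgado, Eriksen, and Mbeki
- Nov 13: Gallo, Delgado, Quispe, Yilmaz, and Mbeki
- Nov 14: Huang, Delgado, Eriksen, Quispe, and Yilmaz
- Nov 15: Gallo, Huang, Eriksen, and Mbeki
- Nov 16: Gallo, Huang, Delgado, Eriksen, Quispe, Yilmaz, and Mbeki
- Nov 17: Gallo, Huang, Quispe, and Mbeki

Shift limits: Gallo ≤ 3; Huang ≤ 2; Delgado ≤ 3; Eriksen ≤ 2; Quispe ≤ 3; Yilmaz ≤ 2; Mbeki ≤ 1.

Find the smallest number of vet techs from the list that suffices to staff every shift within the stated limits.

5

12 slots to fill and no one can take more than 3, so at least ⌈12/3⌉ = 4 vet techs are needed.
Any 4 vet techs together have capacity at most 3+3+3+2 = 11 < 12 slots, so 4 can never suffice.
Gallo, Huang, Delgado, Eriksen, and Quispe alone can cover everything: Nov 7→Gallo, Nov 8→Delgado+Eriksen, Nov 9→Gallo, Nov 10→Delgado, Nov 11→Eriksen, Nov 12→Huang, Nov 13→Gallo, Nov 14→Delgado, Nov 15→Huang, Nov 16→Quispe, Nov 17→Quispe.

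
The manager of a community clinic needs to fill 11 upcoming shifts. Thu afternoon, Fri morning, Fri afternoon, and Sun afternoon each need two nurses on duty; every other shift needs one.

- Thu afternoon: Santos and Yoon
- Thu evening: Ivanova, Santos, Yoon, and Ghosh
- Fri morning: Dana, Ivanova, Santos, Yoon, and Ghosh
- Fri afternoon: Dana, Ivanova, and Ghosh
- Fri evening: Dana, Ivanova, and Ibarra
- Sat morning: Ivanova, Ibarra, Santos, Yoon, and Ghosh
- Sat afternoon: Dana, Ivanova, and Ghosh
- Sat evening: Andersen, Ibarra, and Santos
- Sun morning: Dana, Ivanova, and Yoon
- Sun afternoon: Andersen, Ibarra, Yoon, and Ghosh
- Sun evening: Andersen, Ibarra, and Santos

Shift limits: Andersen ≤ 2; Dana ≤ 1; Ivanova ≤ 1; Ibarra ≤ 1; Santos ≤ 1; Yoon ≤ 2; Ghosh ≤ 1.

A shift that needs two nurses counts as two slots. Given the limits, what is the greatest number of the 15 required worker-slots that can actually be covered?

Total capacity across all nurses is 2+1+1+1+1+2+1 = 9, and 15 slots are needed, so at most 9 can be filled.
An assignment achieving 9: Thu afternoon→Santos+Yoon, Fri afternoon→Dana+Ivanova, Fri evening→Ibarra, Sat afternoon→Ghosh, Sat evening→Andersen, Sun morning→Yoon, Sun evening→Andersen.
Loads: Andersen 2/2, Dana 1/1, Ivanova 1/1, Ibarra 1/1, Santos 1/1, Yoon 2/2, Ghosh 1/1.

9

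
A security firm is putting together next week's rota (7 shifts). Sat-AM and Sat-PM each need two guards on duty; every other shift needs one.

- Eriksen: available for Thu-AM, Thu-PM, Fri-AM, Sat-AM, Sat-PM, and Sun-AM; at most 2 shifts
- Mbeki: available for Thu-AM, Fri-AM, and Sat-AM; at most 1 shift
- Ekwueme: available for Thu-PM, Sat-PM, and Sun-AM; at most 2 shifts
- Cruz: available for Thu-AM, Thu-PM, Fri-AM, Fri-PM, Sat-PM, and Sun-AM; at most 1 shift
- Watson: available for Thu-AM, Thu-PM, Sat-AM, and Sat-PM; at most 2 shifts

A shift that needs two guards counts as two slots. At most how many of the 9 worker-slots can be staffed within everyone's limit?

Total capacity across all guards is 2+1+2+1+2 = 8, and 9 slots are needed, so at most 8 can be filled.
An assignment achieving 8: Thu-AM→Watson, Thu-PM→Ekwueme, Fri-AM→Eriksen, Fri-PM→Cruz, Sat-AM→Eriksen+Mbeki, Sat-PM→Watson, Sun-AM→Ekwueme.
Loads: Eriksen 2/2, Mbeki 1/1, Ekwueme 2/2, Cruz 1/1, Watson 2/2.

8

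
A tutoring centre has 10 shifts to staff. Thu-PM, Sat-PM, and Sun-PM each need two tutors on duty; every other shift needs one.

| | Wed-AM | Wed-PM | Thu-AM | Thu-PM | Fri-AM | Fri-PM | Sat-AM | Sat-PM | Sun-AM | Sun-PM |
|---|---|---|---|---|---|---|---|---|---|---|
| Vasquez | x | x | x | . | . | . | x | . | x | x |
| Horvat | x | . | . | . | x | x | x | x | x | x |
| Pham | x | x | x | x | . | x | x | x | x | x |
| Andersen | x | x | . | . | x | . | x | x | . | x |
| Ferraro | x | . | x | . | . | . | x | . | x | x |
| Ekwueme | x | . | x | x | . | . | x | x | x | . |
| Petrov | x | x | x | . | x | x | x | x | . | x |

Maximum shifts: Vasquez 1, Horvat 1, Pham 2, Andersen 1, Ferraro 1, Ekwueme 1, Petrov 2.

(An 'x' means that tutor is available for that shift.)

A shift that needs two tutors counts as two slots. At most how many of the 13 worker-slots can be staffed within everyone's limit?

9

Total capacity across all tutors is 1+1+2+1+1+1+2 = 9, and 13 slots are needed, so at most 9 can be filled.
An assignment achieving 9: Wed-PM→Vasquez, Thu-AM→Ferraro, Thu-PM→Pham+Ekwueme, Fri-AM→Horvat, Fri-PM→Pham, Sat-PM→Andersen+Petrov, Sun-PM→Petrov.
Loads: Vasquez 1/1, Horvat 1/1, Pham 2/2, Andersen 1/1, Ferraro 1/1, Ekwueme 1/1, Petrov 2/2.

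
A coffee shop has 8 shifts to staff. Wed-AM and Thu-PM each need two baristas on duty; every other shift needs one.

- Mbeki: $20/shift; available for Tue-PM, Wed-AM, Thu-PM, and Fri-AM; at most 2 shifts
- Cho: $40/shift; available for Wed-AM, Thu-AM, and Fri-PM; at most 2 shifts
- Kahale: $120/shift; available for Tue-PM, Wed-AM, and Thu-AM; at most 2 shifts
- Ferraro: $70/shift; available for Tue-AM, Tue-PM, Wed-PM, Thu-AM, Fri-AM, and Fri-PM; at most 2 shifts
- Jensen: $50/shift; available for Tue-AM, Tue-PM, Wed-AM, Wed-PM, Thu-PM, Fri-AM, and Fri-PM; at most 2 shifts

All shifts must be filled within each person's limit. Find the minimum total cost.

$600

Thu-PM can only be covered by Mbeki and Jensen, so that assignment is forced.
Picking the cheapest available barista for each shift independently would cost $350, but that ignores the shift limits.
An optimal schedule: Tue-AM→Ferraro, Tue-PM→Kahale, Wed-AM→Kahale+Jensen, Wed-PM→Ferraro, Thu-AM→Cho, Thu-PM→Mbeki+Jensen, Fri-AM→Mbeki, Fri-PM→Cho.
Total: 70 + 120 + 120 + 50 + 70 + 40 + 20 + 50 + 20 + 40 = $600.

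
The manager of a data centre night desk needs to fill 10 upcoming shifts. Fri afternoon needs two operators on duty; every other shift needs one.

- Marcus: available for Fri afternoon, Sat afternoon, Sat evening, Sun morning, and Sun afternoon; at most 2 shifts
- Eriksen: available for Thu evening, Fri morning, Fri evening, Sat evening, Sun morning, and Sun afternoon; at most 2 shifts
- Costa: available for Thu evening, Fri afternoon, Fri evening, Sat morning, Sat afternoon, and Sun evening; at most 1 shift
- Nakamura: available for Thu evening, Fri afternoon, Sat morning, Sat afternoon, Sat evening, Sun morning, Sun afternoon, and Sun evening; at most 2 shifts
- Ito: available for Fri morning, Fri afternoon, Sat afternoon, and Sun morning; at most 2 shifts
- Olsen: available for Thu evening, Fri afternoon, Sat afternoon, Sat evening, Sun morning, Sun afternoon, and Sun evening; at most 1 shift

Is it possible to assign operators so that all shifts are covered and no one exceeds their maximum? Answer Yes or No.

Total capacity is 2+2+1+2+2+1 = 10 but 11 worker-slots are needed — infeasible.

No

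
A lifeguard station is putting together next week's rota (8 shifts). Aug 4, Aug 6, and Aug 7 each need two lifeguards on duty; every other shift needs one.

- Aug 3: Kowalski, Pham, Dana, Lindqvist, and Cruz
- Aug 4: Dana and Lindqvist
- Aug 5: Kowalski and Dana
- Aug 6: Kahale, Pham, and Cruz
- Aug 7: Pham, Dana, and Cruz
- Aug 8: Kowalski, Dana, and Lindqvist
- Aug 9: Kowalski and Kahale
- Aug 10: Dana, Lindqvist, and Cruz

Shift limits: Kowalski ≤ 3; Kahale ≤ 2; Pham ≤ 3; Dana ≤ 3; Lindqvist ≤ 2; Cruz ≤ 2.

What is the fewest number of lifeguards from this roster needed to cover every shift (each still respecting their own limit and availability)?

5

11 slots to fill and no one can take more than 3, so at least ⌈11/3⌉ = 4 lifeguards are needed.
No set of 4 lifeguards can cover every shift (each such set leaves at least one shift with no one available or exceeds a cap).
Kowalski, Kahale, Pham, Dana, and Lindqvist alone can cover everything: Aug 3→Pham, Aug 4→Dana+Lindqvist, Aug 5→Kowalski, Aug 6→Kahale+Pham, Aug 7→Pham+Dana, Aug 8→Kowalski, Aug 9→Kowalski, Aug 10→Dana.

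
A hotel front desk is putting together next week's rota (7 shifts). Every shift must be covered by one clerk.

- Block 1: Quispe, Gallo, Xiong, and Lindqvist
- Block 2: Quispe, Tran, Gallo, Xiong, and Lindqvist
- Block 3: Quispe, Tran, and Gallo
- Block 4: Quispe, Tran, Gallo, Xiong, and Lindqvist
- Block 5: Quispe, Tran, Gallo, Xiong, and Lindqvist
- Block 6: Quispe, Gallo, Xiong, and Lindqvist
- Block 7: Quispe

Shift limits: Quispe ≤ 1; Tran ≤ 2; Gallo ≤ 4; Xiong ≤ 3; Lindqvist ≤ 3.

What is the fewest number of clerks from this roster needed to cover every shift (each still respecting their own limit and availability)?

7 slots to fill and no one can take more than 4, so at least ⌈7/4⌉ = 2 clerks are needed.
No set of 2 clerks can cover every shift (each such set leaves at least one shift with no one available or exceeds a cap).
Quispe, Tran, and Gallo alone can cover everything: Block 1→Gallo, Block 2→Tran, Block 3→Tran, Block 4→Gallo, Block 5→Gallo, Block 6→Gallo, Block 7→Quispe.

3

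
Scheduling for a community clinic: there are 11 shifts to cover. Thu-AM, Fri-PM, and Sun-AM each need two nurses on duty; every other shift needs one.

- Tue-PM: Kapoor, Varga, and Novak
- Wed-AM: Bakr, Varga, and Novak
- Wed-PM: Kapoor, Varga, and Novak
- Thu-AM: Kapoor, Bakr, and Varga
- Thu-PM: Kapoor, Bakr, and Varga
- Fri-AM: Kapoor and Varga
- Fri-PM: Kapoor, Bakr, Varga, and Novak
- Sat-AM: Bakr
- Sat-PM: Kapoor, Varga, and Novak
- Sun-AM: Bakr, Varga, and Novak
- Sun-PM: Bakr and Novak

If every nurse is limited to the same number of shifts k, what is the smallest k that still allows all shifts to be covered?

4

With 4 nurses and 14 worker-slots to fill, someone must work at least ⌈14/4⌉ = 4 shifts, so k ≥ 4.
k = 4 works: Tue-PM→Kapoor, Wed-AM→Bakr, Wed-PM→Kapoor, Thu-AM→Kapoor+Bakr, Thu-PM→Varga, Fri-AM→Kapoor, Fri-PM→Varga+Novak, Sat-AM→Bakr, Sat-PM→Varga, Sun-AM→Varga+Novak, Sun-PM→Bakr.
Loads: Kapoor 4, Bakr 4, Varga 4, Novak 2 — all ≤ 4.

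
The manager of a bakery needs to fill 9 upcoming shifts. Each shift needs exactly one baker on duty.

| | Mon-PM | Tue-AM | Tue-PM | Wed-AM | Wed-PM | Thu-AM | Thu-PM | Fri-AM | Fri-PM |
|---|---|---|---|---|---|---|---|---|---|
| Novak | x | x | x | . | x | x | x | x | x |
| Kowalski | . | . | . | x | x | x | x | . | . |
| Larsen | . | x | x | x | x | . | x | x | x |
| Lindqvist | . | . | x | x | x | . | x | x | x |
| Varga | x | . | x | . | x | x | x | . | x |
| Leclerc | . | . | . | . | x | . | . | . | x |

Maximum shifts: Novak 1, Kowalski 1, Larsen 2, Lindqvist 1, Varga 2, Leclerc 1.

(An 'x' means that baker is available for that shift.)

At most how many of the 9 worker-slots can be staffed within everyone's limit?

Total capacity across all bakers is 1+1+2+1+2+1 = 8, and 9 slots are needed, so at most 8 can be filled.
An assignment achieving 8: Mon-PM→Novak, Tue-AM→Larsen, Tue-PM→Lindqvist, Wed-AM→Kowalski, Thu-AM→Varga, Thu-PM→Varga, Fri-AM→Larsen, Fri-PM→Leclerc.
Loads: Novak 1/1, Kowalski 1/1, Larsen 2/2, Lindqvist 1/1, Varga 2/2, Leclerc 1/1.

8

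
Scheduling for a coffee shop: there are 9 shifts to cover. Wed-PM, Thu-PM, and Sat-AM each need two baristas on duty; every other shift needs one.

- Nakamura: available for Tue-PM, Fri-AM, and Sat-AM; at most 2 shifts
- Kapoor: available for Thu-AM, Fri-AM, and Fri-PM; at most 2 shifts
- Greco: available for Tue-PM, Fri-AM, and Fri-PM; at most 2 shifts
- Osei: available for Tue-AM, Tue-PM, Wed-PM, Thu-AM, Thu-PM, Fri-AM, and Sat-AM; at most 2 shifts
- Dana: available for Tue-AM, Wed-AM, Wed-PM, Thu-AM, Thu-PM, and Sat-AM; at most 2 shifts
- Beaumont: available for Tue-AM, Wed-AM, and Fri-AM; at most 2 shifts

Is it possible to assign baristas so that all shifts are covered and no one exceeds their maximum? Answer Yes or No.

Total capacity is 12 and 12 slots are needed, so capacity alone doesn't rule it out.
Shifts {Wed-PM, Thu-PM, Sat-AM} need 6 worker-slots in total, but the baristas available for any of those shifts (Nakamura, Osei, and Dana) can supply at most 5 among them. So no valid schedule exists.

No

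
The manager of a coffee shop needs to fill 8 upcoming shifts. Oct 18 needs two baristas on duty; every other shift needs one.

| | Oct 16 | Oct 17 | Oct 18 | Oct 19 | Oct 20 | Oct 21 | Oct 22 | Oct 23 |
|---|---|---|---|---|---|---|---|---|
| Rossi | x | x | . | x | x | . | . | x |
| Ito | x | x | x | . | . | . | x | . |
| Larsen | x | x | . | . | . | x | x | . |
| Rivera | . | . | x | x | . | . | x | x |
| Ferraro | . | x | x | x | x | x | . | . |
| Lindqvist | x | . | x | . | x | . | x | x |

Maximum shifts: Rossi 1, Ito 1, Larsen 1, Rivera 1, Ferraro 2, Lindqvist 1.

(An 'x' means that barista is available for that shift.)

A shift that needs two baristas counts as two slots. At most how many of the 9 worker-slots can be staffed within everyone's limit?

7

Total capacity across all baristas is 1+1+1+1+2+1 = 7, and 9 slots are needed, so at most 7 can be filled.
An assignment achieving 7: Oct 16→Ito, Oct 17→Ferraro, Oct 18→Lindqvist, Oct 19→Rossi, Oct 20→Ferraro, Oct 21→Larsen, Oct 23→Rivera.
Loads: Rossi 1/1, Ito 1/1, Larsen 1/1, Rivera 1/1, Ferraro 2/2, Lindqvist 1/1.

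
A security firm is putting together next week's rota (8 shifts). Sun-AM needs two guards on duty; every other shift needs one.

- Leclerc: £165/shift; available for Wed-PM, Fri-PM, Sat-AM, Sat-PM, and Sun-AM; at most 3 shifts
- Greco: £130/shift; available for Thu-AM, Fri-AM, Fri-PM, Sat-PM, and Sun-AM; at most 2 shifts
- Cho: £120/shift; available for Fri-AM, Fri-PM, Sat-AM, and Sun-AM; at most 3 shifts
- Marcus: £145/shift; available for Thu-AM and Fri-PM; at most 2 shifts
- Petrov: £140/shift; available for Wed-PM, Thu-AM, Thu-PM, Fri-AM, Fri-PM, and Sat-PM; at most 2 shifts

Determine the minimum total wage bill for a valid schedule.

£1190

Thu-PM can only be covered by Petrov, so that assignment is forced.
Picking the cheapest available guard for each shift independently would cost £1150, but that ignores the shift limits.
An optimal schedule: Wed-PM→Petrov, Thu-AM→Marcus, Thu-PM→Petrov, Fri-AM→Cho, Fri-PM→Marcus, Sat-AM→Cho, Sat-PM→Greco, Sun-AM→Cho+Greco.
Total: 140 + 145 + 140 + 120 + 145 + 120 + 130 + 120 + 130 = £1190.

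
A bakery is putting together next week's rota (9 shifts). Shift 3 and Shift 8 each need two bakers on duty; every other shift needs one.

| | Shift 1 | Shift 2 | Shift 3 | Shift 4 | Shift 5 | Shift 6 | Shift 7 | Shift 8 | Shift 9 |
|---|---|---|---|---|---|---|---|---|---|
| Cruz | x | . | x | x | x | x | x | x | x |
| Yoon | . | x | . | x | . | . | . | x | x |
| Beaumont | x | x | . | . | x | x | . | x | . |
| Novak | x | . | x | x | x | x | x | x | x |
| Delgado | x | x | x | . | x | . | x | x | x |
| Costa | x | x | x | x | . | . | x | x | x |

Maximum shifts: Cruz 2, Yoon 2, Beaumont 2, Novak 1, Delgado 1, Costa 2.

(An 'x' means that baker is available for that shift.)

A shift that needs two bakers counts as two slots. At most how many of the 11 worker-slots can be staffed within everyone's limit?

10

Total capacity across all bakers is 2+2+2+1+1+2 = 10, and 11 slots are needed, so at most 10 can be filled.
An assignment achieving 10: Shift 1→Beaumont, Shift 2→Yoon, Shift 3→Cruz+Novak, Shift 4→Yoon, Shift 5→Beaumont, Shift 6→Cruz, Shift 7→Delgado, Shift 8→Costa, Shift 9→Costa.
Loads: Cruz 2/2, Yoon 2/2, Beaumont 2/2, Novak 1/1, Delgado 1/1, Costa 2/2.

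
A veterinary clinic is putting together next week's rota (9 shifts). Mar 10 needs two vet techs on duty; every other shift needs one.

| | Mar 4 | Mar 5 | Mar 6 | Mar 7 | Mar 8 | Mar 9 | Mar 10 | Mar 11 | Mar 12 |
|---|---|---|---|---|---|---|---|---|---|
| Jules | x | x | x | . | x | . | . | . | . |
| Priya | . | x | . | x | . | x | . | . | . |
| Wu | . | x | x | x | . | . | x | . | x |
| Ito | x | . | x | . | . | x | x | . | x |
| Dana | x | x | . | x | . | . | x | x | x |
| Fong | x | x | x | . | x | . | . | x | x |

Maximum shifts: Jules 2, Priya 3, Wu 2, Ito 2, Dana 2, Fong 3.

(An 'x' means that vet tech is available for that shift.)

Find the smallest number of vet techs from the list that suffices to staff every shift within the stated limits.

4

10 slots to fill and no one can take more than 3, so at least ⌈10/3⌉ = 4 vet techs are needed.
Priya, Wu, Ito, and Fong alone can cover everything: Mar 4→Ito, Mar 5→Priya, Mar 6→Wu, Mar 7→Priya, Mar 8→Fong, Mar 9→Priya, Mar 10→Wu+Ito, Mar 11→Fong, Mar 12→Fong.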